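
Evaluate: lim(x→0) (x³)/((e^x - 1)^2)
This is a 0/0 indeterminate form.

Apply L'Hôpital's rule: differentiate numerator and denominator separately.
  f(x) = x^3   ⇒   f'(x) = 3·x^2
  g(x) = (e^(x) - 1)^2   ⇒   g'(x) = 2·(e^(x) - 1)·e^(x)
  lim(x→0) f'(x)/g'(x) = lim(x→0) (3·x^2)/(2·(e^(x) - 1)·e^(x))
  = 0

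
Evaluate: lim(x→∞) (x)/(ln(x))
This is an ∞/∞ indeterminate form.

Apply L'Hôpital's rule: differentiate numerator and denominator separately.
  f(x) = x   ⇒   f'(x) = 1
  g(x) = ln(x)   ⇒   g'(x) = 1/x
  lim(x→∞) f'(x)/g'(x) = lim(x→∞) (1)/(1/x)
  = ∞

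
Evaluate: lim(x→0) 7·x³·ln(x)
This is a 0·∞ indeterminate form.

Rewrite 0·∞ as a quotient (0/0 or ∞/∞ form), then apply L'Hôpital's rule:
  lim(x→0) 7·x³·ln(x) = 0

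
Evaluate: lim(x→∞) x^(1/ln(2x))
This is an exponential indeterminate form.

For exponential indeterminate forms, take the natural log:
  Let L = lim(x→∞) x^(1/ln(2x))
  Then ln(L) = lim(x→∞) [exponent × ln(base)]
  Evaluate using L'Hôpital or standard limits, then exponentiate.
  L = e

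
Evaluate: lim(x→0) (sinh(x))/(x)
This is a 0/0 indeterminate form.

Apply L'Hôpital's rule: differentiate numerator and denominator separately.
  f(x) = sinh(x)   ⇒   f'(x) = cosh(x)
  g(x) = x   ⇒   g'(x) = 1
  lim(x→0) f'(x)/g'(x) = lim(x→0) (cosh(x))/(1)
  = 1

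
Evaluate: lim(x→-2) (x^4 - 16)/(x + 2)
This is a standard limit.

Factor or rationalize the expression:
  lim(x→-2) (x^4 - 16)/(x + 2) = -32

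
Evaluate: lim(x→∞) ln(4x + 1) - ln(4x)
This is an ∞-∞ indeterminate form.

Combine fractions or rationalize to convert ∞-∞ to 0/0 form:
  lim(x→∞) ln(4x + 1) - ln(4x) = 0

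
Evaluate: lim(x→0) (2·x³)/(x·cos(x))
This is a 0/0 indeterminate form.

Apply L'Hôpital's rule: differentiate numerator and denominator separately.
  f(x) = 2·x^3   ⇒   f'(x) = 6·x^2
  g(x) = x·cos(x)   ⇒   g'(x) = -x·sin(x) + cos(x)
  lim(x→0) f'(x)/g'(x) = lim(x→0) (6·x^2)/(-x·sin(x) + cos(x))
  = 0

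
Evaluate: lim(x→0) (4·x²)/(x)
This is a 0/0 indeterminate form.

Apply L'Hôpital's rule: differentiate numerator and denominator separately.
  f(x) = 4·x^2   ⇒   f'(x) = 8·x
  g(x) = x   ⇒   g'(x) = 1
  lim(x→0) f'(x)/g'(x) = lim(x→0) (8·x)/(1)
  = 0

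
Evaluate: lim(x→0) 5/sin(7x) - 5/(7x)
This is an ∞-∞ indeterminate form.

Combine fractions or rationalize to convert ∞-∞ to 0/0 form:
  lim(x→0) 5/sin(7x) - 5/(7x) = 0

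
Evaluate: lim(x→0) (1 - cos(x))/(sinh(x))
This is a 0/0 indeterminate form.

Apply L'Hôpital's rule: differentiate numerator and denominator separately.
  f(x) = 1 - cos(x)   ⇒   f'(x) = sin(x)
  g(x) = sinh(x)   ⇒   g'(x) = cosh(x)
  lim(x→0) f'(x)/g'(x) = lim(x→0) (sin(x))/(cosh(x))
  = 0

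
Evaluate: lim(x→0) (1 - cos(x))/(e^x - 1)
This is a 0/0 indeterminate form.

Apply L'Hôpital's rule: differentiate numerator and denominator separately.
  f(x) = 1 - cos(x)   ⇒   f'(x) = sin(x)
  g(x) = e^(x) - 1   ⇒   g'(x) = e^(x)
  lim(x→0) f'(x)/g'(x) = lim(x→0) (sin(x))/(e^(x))
  = 0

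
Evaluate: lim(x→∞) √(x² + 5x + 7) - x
This is an ∞-∞ indeterminate form.

Combine fractions or rationalize to convert ∞-∞ to 0/0 form:
  lim(x→∞) √(x² + 5x + 7) - x = 5/2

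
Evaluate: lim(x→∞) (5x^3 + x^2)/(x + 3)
This is an ∞/∞ indeterminate form.

Apply L'Hôpital's rule: differentiate numerator and denominator separately.
  f(x) = 5·x^3 + x^2   ⇒   f'(x) = 15·x^2 + 2·x
  g(x) = x + 3   ⇒   g'(x) = 1
  lim(x→∞) f'(x)/g'(x) = lim(x→∞) (15·x^2 + 2·x)/(1)
  = ∞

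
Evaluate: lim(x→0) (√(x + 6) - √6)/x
This is a standard limit.

Factor or rationalize the expression:
  lim(x→0) (√(x + 6) - √6)/x = sqrt(6)/12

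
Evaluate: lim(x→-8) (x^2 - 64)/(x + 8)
This is a standard limit.

Factor or rationalize the expression:
  lim(x→-8) (x^2 - 64)/(x + 8) = -16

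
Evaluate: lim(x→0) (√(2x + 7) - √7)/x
This is a standard limit.

Factor or rationalize the expression:
  lim(x→0) (√(2x + 7) - √7)/x = sqrt(7)/7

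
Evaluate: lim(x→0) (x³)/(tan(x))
This is a 0/0 indeterminate form.

Apply L'Hôpital's rule: differentiate numerator and denominator separately.
  f(x) = x^3   ⇒   f'(x) = 3·x^2
  g(x) = tan(x)   ⇒   g'(x) = tan(x)^2 + 1
  lim(x→0) f'(x)/g'(x) = lim(x→0) (3·x^2)/(tan(x)^2 + 1)
  = 0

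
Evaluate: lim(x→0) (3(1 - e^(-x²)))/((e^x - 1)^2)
This is a 0/0 indeterminate form.

Apply L'Hôpital's rule: differentiate numerator and denominator separately.
  f(x) = 3 - 3·e^(-x^2)   ⇒   f'(x) = 6·x·e^(-x^2)
  g(x) = (e^(x) - 1)^2   ⇒   g'(x) = 2·(e^(x) - 1)·e^(x)
  lim(x→0) f'(x)/g'(x) = lim(x→0) (6·x·e^(-x^2))/(2·(e^(x) - 1)·e^(x))
  = 3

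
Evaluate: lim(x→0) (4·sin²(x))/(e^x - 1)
This is a 0/0 indeterminate form.

Apply L'Hôpital's rule: differentiate numerator and denominator separately.
  f(x) = 4·sin(x)^2   ⇒   f'(x) = 8·sin(x)·cos(x)
  g(x) = e^(x) - 1   ⇒   g'(x) = e^(x)
  lim(x→0) f'(x)/g'(x) = lim(x→0) (8·sin(x)·cos(x))/(e^(x))
  = 0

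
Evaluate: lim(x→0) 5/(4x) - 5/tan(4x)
This is an ∞-∞ indeterminate form.

Combine fractions or rationalize to convert ∞-∞ to 0/0 form:
  lim(x→0) 5/(4x) - 5/tan(4x) = 0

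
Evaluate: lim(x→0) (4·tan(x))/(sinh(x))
This is a 0/0 indeterminate form.

Apply L'Hôpital's rule: differentiate numerator and denominator separately.
  f(x) = 4·tan(x)   ⇒   f'(x) = 4·tan(x)^2 + 4
  g(x) = sinh(x)   ⇒   g'(x) = cosh(x)
  lim(x→0) f'(x)/g'(x) = lim(x→0) (4·tan(x)^2 + 4)/(cosh(x))
  = 4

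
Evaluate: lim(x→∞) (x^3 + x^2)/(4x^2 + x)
This is an ∞/∞ indeterminate form.

Apply L'Hôpital's rule: differentiate numerator and denominator separately.
  f(x) = x^3 + x^2   ⇒   f'(x) = 3·x^2 + 2·x
  g(x) = 4·x^2 + x   ⇒   g'(x) = 8·x + 1
  lim(x→∞) f'(x)/g'(x) = lim(x→∞) (3·x^2 + 2·x)/(8·x + 1)
  = ∞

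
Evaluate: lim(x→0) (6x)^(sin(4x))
This is an exponential indeterminate form.

For exponential indeterminate forms, take the natural log:
  Let L = lim(x→0) (6x)^(sin(4x))
  Then ln(L) = lim(x→0) [exponent × ln(base)]
  Evaluate using L'Hôpital or standard limits, then exponentiate.
  L = 1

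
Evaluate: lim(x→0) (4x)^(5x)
This is an exponential indeterminate form.

For exponential indeterminate forms, take the natural log:
  Let L = lim(x→0) (4x)^(5x)
  Then ln(L) = lim(x→0) [exponent × ln(base)]
  Evaluate using L'Hôpital or standard limits, then exponentiate.
  L = 1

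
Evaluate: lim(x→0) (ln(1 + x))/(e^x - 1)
This is a 0/0 indeterminate form.

Apply L'Hôpital's rule: differentiate numerator and denominator separately.
  f(x) = ln(x + 1)   ⇒   f'(x) = 1/(x + 1)
  g(x) = e^(x) - 1   ⇒   g'(x) = e^(x)
  lim(x→0) f'(x)/g'(x) = lim(x→0) (1/(x + 1))/(e^(x))
  = 1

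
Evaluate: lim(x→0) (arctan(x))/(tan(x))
This is a 0/0 indeterminate form.

Apply L'Hôpital's rule: differentiate numerator and denominator separately.
  f(x) = atan(x)   ⇒   f'(x) = 1/(x^2 + 1)
  g(x) = tan(x)   ⇒   g'(x) = tan(x)^2 + 1
  lim(x→0) f'(x)/g'(x) = lim(x→0) (1/(x^2 + 1))/(tan(x)^2 + 1)
  = 1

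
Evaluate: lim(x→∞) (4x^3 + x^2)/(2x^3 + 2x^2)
This is an ∞/∞ indeterminate form.

Apply L'Hôpital's rule: differentiate numerator and denominator separately.
  f(x) = 4·x^3 + x^2   ⇒   f'(x) = 12·x^2 + 2·x
  g(x) = 2·x^3 + 2·x^2   ⇒   g'(x) = 6·x^2 + 4·x
  lim(x→∞) f'(x)/g'(x) = lim(x→∞) (12·x^2 + 2·x)/(6·x^2 + 4·x)
  = 2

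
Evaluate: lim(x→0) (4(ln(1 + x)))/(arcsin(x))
This is a 0/0 indeterminate form.

Apply L'Hôpital's rule: differentiate numerator and denominator separately.
  f(x) = 4·ln(x + 1)   ⇒   f'(x) = 4/(x + 1)
  g(x) = asin(x)   ⇒   g'(x) = 1/sqrt(1 - x^2)
  lim(x→0) f'(x)/g'(x) = lim(x→0) (4/(x + 1))/(1/sqrt(1 - x^2))
  = 4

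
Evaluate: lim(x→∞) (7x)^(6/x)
This is an exponential indeterminate form.

For exponential indeterminate forms, take the natural log:
  Let L = lim(x→∞) (7x)^(6/x)
  Then ln(L) = lim(x→∞) [exponent × ln(base)]
  Evaluate using L'Hôpital or standard limits, then exponentiate.
  L = 1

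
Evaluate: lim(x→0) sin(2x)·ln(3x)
This is a 0·∞ indeterminate form.

Rewrite 0·∞ as a quotient (0/0 or ∞/∞ form), then apply L'Hôpital's rule:
  lim(x→0) sin(2x)·ln(3x) = 0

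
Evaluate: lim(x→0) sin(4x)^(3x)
This is an exponential indeterminate form.

For exponential indeterminate forms, take the natural log:
  Let L = lim(x→0) sin(4x)^(3x)
  Then ln(L) = lim(x→0) [exponent × ln(base)]
  Evaluate using L'Hôpital or standard limits, then exponentiate.
  L = 1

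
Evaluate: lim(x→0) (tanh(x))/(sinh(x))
This is a 0/0 indeterminate form.

Apply L'Hôpital's rule: differentiate numerator and denominator separately.
  f(x) = tanh(x)   ⇒   f'(x) = 1 - tanh(x)^2
  g(x) = sinh(x)   ⇒   g'(x) = cosh(x)
  lim(x→0) f'(x)/g'(x) = lim(x→0) (1 - tanh(x)^2)/(cosh(x))
  = 1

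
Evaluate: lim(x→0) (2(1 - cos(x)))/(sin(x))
This is a 0/0 indeterminate form.

Apply L'Hôpital's rule: differentiate numerator and denominator separately.
  f(x) = 2 - 2·cos(x)   ⇒   f'(x) = 2·sin(x)
  g(x) = sin(x)   ⇒   g'(x) = cos(x)
  lim(x→0) f'(x)/g'(x) = lim(x→0) (2·sin(x))/(cos(x))
  = 0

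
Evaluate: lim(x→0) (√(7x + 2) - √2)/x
This is a standard limit.

Factor or rationalize the expression:
  lim(x→0) (√(7x + 2) - √2)/x = 7·sqrt(2)/4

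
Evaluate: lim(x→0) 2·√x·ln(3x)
This is a 0·∞ indeterminate form.

Rewrite 0·∞ as a quotient (0/0 or ∞/∞ form), then apply L'Hôpital's rule:
  lim(x→0) 2·√x·ln(3x) = 0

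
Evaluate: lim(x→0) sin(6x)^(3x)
This is an exponential indeterminate form.

For exponential indeterminate forms, take the natural log:
  Let L = lim(x→0) sin(6x)^(3x)
  Then ln(L) = lim(x→0) [exponent × ln(base)]
  Evaluate using L'Hôpital or standard limits, then exponentiate.
  L = 1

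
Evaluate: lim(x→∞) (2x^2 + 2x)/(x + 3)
This is an ∞/∞ indeterminate form.

Apply L'Hôpital's rule: differentiate numerator and denominator separately.
  f(x) = 2·x^2 + 2·x   ⇒   f'(x) = 4·x + 2
  g(x) = x + 3   ⇒   g'(x) = 1
  lim(x→∞) f'(x)/g'(x) = lim(x→∞) (4·x + 2)/(1)
  = ∞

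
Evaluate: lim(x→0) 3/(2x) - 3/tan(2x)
This is an ∞-∞ indeterminate form.

Combine fractions or rationalize to convert ∞-∞ to 0/0 form:
  lim(x→0) 3/(2x) - 3/tan(2x) = 0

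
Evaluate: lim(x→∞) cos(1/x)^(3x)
This is an exponential indeterminate form.

For exponential indeterminate forms, take the natural log:
  Let L = lim(x→∞) cos(1/x)^(3x)
  Then ln(L) = lim(x→∞) [exponent × ln(base)]
  Evaluate using L'Hôpital or standard limits, then exponentiate.
  L = 1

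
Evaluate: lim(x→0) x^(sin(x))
This is an exponential indeterminate form.

For exponential indeterminate forms, take the natural log:
  Let L = lim(x→0) x^(sin(x))
  Then ln(L) = lim(x→0) [exponent × ln(base)]
  Evaluate using L'Hôpital or standard limits, then exponentiate.
  L = 1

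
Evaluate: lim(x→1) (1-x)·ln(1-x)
This is a 0·∞ indeterminate form.

Rewrite 0·∞ as a quotient (0/0 or ∞/∞ form), then apply L'Hôpital's rule:
  lim(x→1) (1-x)·ln(1-x) = 0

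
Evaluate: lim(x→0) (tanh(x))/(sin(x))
This is a 0/0 indeterminate form.

Apply L'Hôpital's rule: differentiate numerator and denominator separately.
  f(x) = tanh(x)   ⇒   f'(x) = 1 - tanh(x)^2
  g(x) = sin(x)   ⇒   g'(x) = cos(x)
  lim(x→0) f'(x)/g'(x) = lim(x→0) (1 - tanh(x)^2)/(cos(x))
  = 1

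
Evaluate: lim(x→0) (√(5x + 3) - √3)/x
This is a standard limit.

Factor or rationalize the expression:
  lim(x→0) (√(5x + 3) - √3)/x = 5·sqrt(3)/6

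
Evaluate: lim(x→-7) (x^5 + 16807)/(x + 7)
This is a standard limit.

Factor or rationalize the expression:
  lim(x→-7) (x^5 + 16807)/(x + 7) = 12005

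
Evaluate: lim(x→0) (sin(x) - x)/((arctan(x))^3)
This is a 0/0 indeterminate form.

Apply L'Hôpital's rule: differentiate numerator and denominator separately.
  f(x) = -x + sin(x)   ⇒   f'(x) = cos(x) - 1
  g(x) = atan(x)^3   ⇒   g'(x) = 3·atan(x)^2/(x^2 + 1)
  lim(x→0) f'(x)/g'(x) = lim(x→0) (cos(x) - 1)/(3·atan(x)^2/(x^2 + 1))
  = -1/6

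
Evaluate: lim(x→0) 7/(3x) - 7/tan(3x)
This is an ∞-∞ indeterminate form.

Combine fractions or rationalize to convert ∞-∞ to 0/0 form:
  lim(x→0) 7/(3x) - 7/tan(3x) = 0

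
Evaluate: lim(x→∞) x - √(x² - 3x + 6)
This is an ∞-∞ indeterminate form.

Combine fractions or rationalize to convert ∞-∞ to 0/0 form:
  lim(x→∞) x - √(x² - 3x + 6) = 3/2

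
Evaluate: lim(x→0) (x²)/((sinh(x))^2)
This is a 0/0 indeterminate form.

Apply L'Hôpital's rule: differentiate numerator and denominator separately.
  f(x) = x^2   ⇒   f'(x) = 2·x
  g(x) = sinh(x)^2   ⇒   g'(x) = 2·sinh(x)·cosh(x)
  lim(x→0) f'(x)/g'(x) = lim(x→0) (2·x)/(2·sinh(x)·cosh(x))
  = 1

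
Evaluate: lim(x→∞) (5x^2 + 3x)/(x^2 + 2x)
This is an ∞/∞ indeterminate form.

Apply L'Hôpital's rule: differentiate numerator and denominator separately.
  f(x) = 5·x^2 + 3·x   ⇒   f'(x) = 10·x + 3
  g(x) = x^2 + 2·x   ⇒   g'(x) = 2·x + 2
  lim(x→∞) f'(x)/g'(x) = lim(x→∞) (10·x + 3)/(2·x + 2)
  = 5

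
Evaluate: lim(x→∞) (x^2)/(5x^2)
This is an ∞/∞ indeterminate form.

Apply L'Hôpital's rule: differentiate numerator and denominator separately.
  f(x) = x^2   ⇒   f'(x) = 2·x
  g(x) = 5·x^2   ⇒   g'(x) = 10·x
  lim(x→∞) f'(x)/g'(x) = lim(x→∞) (2·x)/(10·x)
  = 1/5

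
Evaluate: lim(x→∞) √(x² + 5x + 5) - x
This is an ∞-∞ indeterminate form.

Combine fractions or rationalize to convert ∞-∞ to 0/0 form:
  lim(x→∞) √(x² + 5x + 5) - x = 5/2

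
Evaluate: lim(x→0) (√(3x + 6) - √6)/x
This is a standard limit.

Factor or rationalize the expression:
  lim(x→0) (√(3x + 6) - √6)/x = sqrt(6)/4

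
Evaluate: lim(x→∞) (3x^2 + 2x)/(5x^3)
This is an ∞/∞ indeterminate form.

Apply L'Hôpital's rule: differentiate numerator and denominator separately.
  f(x) = 3·x^2 + 2·x   ⇒   f'(x) = 6·x + 2
  g(x) = 5·x^3   ⇒   g'(x) = 15·x^2
  lim(x→∞) f'(x)/g'(x) = lim(x→∞) (6·x + 2)/(15·x^2)
  = 0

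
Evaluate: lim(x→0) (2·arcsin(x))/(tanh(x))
This is a 0/0 indeterminate form.

Apply L'Hôpital's rule: differentiate numerator and denominator separately.
  f(x) = 2·asin(x)   ⇒   f'(x) = 2/sqrt(1 - x^2)
  g(x) = tanh(x)   ⇒   g'(x) = 1 - tanh(x)^2
  lim(x→0) f'(x)/g'(x) = lim(x→0) (2/sqrt(1 - x^2))/(1 - tanh(x)^2)
  = 2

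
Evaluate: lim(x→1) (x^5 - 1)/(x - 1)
This is a standard limit.

Factor or rationalize the expression:
  lim(x→1) (x^5 - 1)/(x - 1) = 5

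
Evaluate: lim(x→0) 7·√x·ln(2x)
This is a 0·∞ indeterminate form.

Rewrite 0·∞ as a quotient (0/0 or ∞/∞ form), then apply L'Hôpital's rule:
  lim(x→0) 7·√x·ln(2x) = 0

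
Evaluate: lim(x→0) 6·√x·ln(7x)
This is a 0·∞ indeterminate form.

Rewrite 0·∞ as a quotient (0/0 or ∞/∞ form), then apply L'Hôpital's rule:
  lim(x→0) 6·√x·ln(7x) = 0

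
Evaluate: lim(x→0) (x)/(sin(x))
This is a 0/0 indeterminate form.

Apply L'Hôpital's rule: differentiate numerator and denominator separately.
  f(x) = x   ⇒   f'(x) = 1
  g(x) = sin(x)   ⇒   g'(x) = cos(x)
  lim(x→0) f'(x)/g'(x) = lim(x→0) (1)/(cos(x))
  = 1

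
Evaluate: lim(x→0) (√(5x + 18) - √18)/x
This is a standard limit.

Factor or rationalize the expression:
  lim(x→0) (√(5x + 18) - √18)/x = 5·sqrt(2)/12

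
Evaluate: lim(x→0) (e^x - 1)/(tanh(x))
This is a 0/0 indeterminate form.

Apply L'Hôpital's rule: differentiate numerator and denominator separately.
  f(x) = e^(x) - 1   ⇒   f'(x) = e^(x)
  g(x) = tanh(x)   ⇒   g'(x) = 1 - tanh(x)^2
  lim(x→0) f'(x)/g'(x) = lim(x→0) (e^(x))/(1 - tanh(x)^2)
  = 1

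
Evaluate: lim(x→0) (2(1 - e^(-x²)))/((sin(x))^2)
This is a 0/0 indeterminate form.

Apply L'Hôpital's rule: differentiate numerator and denominator separately.
  f(x) = 2 - 2·e^(-x^2)   ⇒   f'(x) = 4·x·e^(-x^2)
  g(x) = sin(x)^2   ⇒   g'(x) = 2·sin(x)·cos(x)
  lim(x→0) f'(x)/g'(x) = lim(x→0) (4·x·e^(-x^2))/(2·sin(x)·cos(x))
  = 2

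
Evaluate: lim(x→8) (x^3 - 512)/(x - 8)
This is a standard limit.

Factor or rationalize the expression:
  lim(x→8) (x^3 - 512)/(x - 8) = 192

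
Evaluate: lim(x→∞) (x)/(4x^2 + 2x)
This is an ∞/∞ indeterminate form.

Apply L'Hôpital's rule: differentiate numerator and denominator separately.
  f(x) = x   ⇒   f'(x) = 1
  g(x) = 4·x^2 + 2·x   ⇒   g'(x) = 8·x + 2
  lim(x→∞) f'(x)/g'(x) = lim(x→∞) (1)/(8·x + 2)
  = 0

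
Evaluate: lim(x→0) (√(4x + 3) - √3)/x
This is a standard limit.

Factor or rationalize the expression:
  lim(x→0) (√(4x + 3) - √3)/x = 2·sqrt(3)/3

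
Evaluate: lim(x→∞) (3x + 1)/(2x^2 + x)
This is an ∞/∞ indeterminate form.

Apply L'Hôpital's rule: differentiate numerator and denominator separately.
  f(x) = 3·x + 1   ⇒   f'(x) = 3
  g(x) = 2·x^2 + x   ⇒   g'(x) = 4·x + 1
  lim(x→∞) f'(x)/g'(x) = lim(x→∞) (3)/(4·x + 1)
  = 0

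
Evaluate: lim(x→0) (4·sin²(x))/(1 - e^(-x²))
This is a 0/0 indeterminate form.

Apply L'Hôpital's rule: differentiate numerator and denominator separately.
  f(x) = 4·sin(x)^2   ⇒   f'(x) = 8·sin(x)·cos(x)
  g(x) = 1 - e^(-x^2)   ⇒   g'(x) = 2·x·e^(-x^2)
  lim(x→0) f'(x)/g'(x) = lim(x→0) (8·sin(x)·cos(x))/(2·x·e^(-x^2))
  = 4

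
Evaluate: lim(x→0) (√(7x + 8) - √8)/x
This is a standard limit.

Factor or rationalize the expression:
  lim(x→0) (√(7x + 8) - √8)/x = 7·sqrt(2)/8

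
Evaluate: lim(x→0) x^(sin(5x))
This is an exponential indeterminate form.

For exponential indeterminate forms, take the natural log:
  Let L = lim(x→0) x^(sin(5x))
  Then ln(L) = lim(x→0) [exponent × ln(base)]
  Evaluate using L'Hôpital or standard limits, then exponentiate.
  L = 1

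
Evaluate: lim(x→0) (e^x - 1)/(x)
This is a 0/0 indeterminate form.

Apply L'Hôpital's rule: differentiate numerator and denominator separately.
  f(x) = e^(x) - 1   ⇒   f'(x) = e^(x)
  g(x) = x   ⇒   g'(x) = 1
  lim(x→0) f'(x)/g'(x) = lim(x→0) (e^(x))/(1)
  = 1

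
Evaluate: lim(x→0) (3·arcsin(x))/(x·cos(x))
This is a 0/0 indeterminate form.

Apply L'Hôpital's rule: differentiate numerator and denominator separately.
  f(x) = 3·asin(x)   ⇒   f'(x) = 3/sqrt(1 - x^2)
  g(x) = x·cos(x)   ⇒   g'(x) = -x·sin(x) + cos(x)
  lim(x→0) f'(x)/g'(x) = lim(x→0) (3/sqrt(1 - x^2))/(-x·sin(x) + cos(x))
  = 3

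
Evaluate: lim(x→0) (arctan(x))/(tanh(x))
This is a 0/0 indeterminate form.

Apply L'Hôpital's rule: differentiate numerator and denominator separately.
  f(x) = atan(x)   ⇒   f'(x) = 1/(x^2 + 1)
  g(x) = tanh(x)   ⇒   g'(x) = 1 - tanh(x)^2
  lim(x→0) f'(x)/g'(x) = lim(x→0) (1/(x^2 + 1))/(1 - tanh(x)^2)
  = 1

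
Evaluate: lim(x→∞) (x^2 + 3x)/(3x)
This is an ∞/∞ indeterminate form.

Apply L'Hôpital's rule: differentiate numerator and denominator separately.
  f(x) = x^2 + 3·x   ⇒   f'(x) = 2·x + 3
  g(x) = 3·x   ⇒   g'(x) = 3
  lim(x→∞) f'(x)/g'(x) = lim(x→∞) (2·x + 3)/(3)
  = ∞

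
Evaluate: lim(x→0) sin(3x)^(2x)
This is an exponential indeterminate form.

For exponential indeterminate forms, take the natural log:
  Let L = lim(x→0) sin(3x)^(2x)
  Then ln(L) = lim(x→0) [exponent × ln(base)]
  Evaluate using L'Hôpital or standard limits, then exponentiate.
  L = 1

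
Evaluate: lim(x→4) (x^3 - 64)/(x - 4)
This is a standard limit.

Factor or rationalize the expression:
  lim(x→4) (x^3 - 64)/(x - 4) = 48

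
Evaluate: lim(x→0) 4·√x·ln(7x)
This is a 0·∞ indeterminate form.

Rewrite 0·∞ as a quotient (0/0 or ∞/∞ form), then apply L'Hôpital's rule:
  lim(x→0) 4·√x·ln(7x) = 0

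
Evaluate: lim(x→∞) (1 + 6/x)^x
This is an exponential indeterminate form.

For exponential indeterminate forms, take the natural log:
  Let L = lim(x→∞) (1 + 6/x)^x
  Then ln(L) = lim(x→∞) [exponent × ln(base)]
  Evaluate using L'Hôpital or standard limits, then exponentiate.
  L = e^(6)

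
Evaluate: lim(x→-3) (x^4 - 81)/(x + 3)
This is a standard limit.

Factor or rationalize the expression:
  lim(x→-3) (x^4 - 81)/(x + 3) = -108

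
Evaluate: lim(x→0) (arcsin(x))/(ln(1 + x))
This is a 0/0 indeterminate form.

Apply L'Hôpital's rule: differentiate numerator and denominator separately.
  f(x) = asin(x)   ⇒   f'(x) = 1/sqrt(1 - x^2)
  g(x) = ln(x + 1)   ⇒   g'(x) = 1/(x + 1)
  lim(x→0) f'(x)/g'(x) = lim(x→0) (1/sqrt(1 - x^2))/(1/(x + 1))
  = 1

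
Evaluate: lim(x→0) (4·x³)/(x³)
This is a 0/0 indeterminate form.

Apply L'Hôpital's rule: differentiate numerator and denominator separately.
  f(x) = 4·x^3   ⇒   f'(x) = 12·x^2
  g(x) = x^3   ⇒   g'(x) = 3·x^2
  lim(x→0) f'(x)/g'(x) = lim(x→0) (12·x^2)/(3·x^2)
  = 4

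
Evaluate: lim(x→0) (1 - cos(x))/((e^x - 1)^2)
This is a 0/0 indeterminate form.

Apply L'Hôpital's rule: differentiate numerator and denominator separately.
  f(x) = 1 - cos(x)   ⇒   f'(x) = sin(x)
  g(x) = (e^(x) - 1)^2   ⇒   g'(x) = 2·(e^(x) - 1)·e^(x)
  lim(x→0) f'(x)/g'(x) = lim(x→0) (sin(x))/(2·(e^(x) - 1)·e^(x))
  = 1/2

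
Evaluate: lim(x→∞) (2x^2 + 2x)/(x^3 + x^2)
This is an ∞/∞ indeterminate form.

Apply L'Hôpital's rule: differentiate numerator and denominator separately.
  f(x) = 2·x^2 + 2·x   ⇒   f'(x) = 4·x + 2
  g(x) = x^3 + x^2   ⇒   g'(x) = 3·x^2 + 2·x
  lim(x→∞) f'(x)/g'(x) = lim(x→∞) (4·x + 2)/(3·x^2 + 2·x)
  = 0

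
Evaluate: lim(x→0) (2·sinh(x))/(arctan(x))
This is a 0/0 indeterminate form.

Apply L'Hôpital's rule: differentiate numerator and denominator separately.
  f(x) = 2·sinh(x)   ⇒   f'(x) = 2·cosh(x)
  g(x) = atan(x)   ⇒   g'(x) = 1/(x^2 + 1)
  lim(x→0) f'(x)/g'(x) = lim(x→0) (2·cosh(x))/(1/(x^2 + 1))
  = 2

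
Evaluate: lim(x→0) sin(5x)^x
This is an exponential indeterminate form.

For exponential indeterminate forms, take the natural log:
  Let L = lim(x→0) sin(5x)^x
  Then ln(L) = lim(x→0) [exponent × ln(base)]
  Evaluate using L'Hôpital or standard limits, then exponentiate.
  L = 1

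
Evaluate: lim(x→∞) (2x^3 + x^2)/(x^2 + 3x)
This is an ∞/∞ indeterminate form.

Apply L'Hôpital's rule: differentiate numerator and denominator separately.
  f(x) = 2·x^3 + x^2   ⇒   f'(x) = 6·x^2 + 2·x
  g(x) = x^2 + 3·x   ⇒   g'(x) = 2·x + 3
  lim(x→∞) f'(x)/g'(x) = lim(x→∞) (6·x^2 + 2·x)/(2·x + 3)
  = ∞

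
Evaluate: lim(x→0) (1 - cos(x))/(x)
This is a 0/0 indeterminate form.

Apply L'Hôpital's rule: differentiate numerator and denominator separately.
  f(x) = 1 - cos(x)   ⇒   f'(x) = sin(x)
  g(x) = x   ⇒   g'(x) = 1
  lim(x→0) f'(x)/g'(x) = lim(x→0) (sin(x))/(1)
  = 0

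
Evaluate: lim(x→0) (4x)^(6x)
This is an exponential indeterminate form.

For exponential indeterminate forms, take the natural log:
  Let L = lim(x→0) (4x)^(6x)
  Then ln(L) = lim(x→0) [exponent × ln(base)]
  Evaluate using L'Hôpital or standard limits, then exponentiate.
  L = 1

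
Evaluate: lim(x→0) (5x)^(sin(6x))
This is an exponential indeterminate form.

For exponential indeterminate forms, take the natural log:
  Let L = lim(x→0) (5x)^(sin(6x))
  Then ln(L) = lim(x→0) [exponent × ln(base)]
  Evaluate using L'Hôpital or standard limits, then exponentiate.
  L = 1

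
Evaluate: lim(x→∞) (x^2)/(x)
This is an ∞/∞ indeterminate form.

Apply L'Hôpital's rule: differentiate numerator and denominator separately.
  f(x) = x^2   ⇒   f'(x) = 2·x
  g(x) = x   ⇒   g'(x) = 1
  lim(x→∞) f'(x)/g'(x) = lim(x→∞) (2·x)/(1)
  = ∞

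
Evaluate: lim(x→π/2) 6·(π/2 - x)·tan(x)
This is a 0·∞ indeterminate form.

Rewrite 0·∞ as a quotient (0/0 or ∞/∞ form), then apply L'Hôpital's rule:
  lim(x→π/2) 6·(π/2 - x)·tan(x) = 6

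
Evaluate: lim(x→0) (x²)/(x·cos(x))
This is a 0/0 indeterminate form.

Apply L'Hôpital's rule: differentiate numerator and denominator separately.
  f(x) = x^2   ⇒   f'(x) = 2·x
  g(x) = x·cos(x)   ⇒   g'(x) = -x·sin(x) + cos(x)
  lim(x→0) f'(x)/g'(x) = lim(x→0) (2·x)/(-x·sin(x) + cos(x))
  = 0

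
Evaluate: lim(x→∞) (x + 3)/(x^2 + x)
This is an ∞/∞ indeterminate form.

Apply L'Hôpital's rule: differentiate numerator and denominator separately.
  f(x) = x + 3   ⇒   f'(x) = 1
  g(x) = x^2 + x   ⇒   g'(x) = 2·x + 1
  lim(x→∞) f'(x)/g'(x) = lim(x→∞) (1)/(2·x + 1)
  = 0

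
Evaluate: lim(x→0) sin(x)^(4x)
This is an exponential indeterminate form.

For exponential indeterminate forms, take the natural log:
  Let L = lim(x→0) sin(x)^(4x)
  Then ln(L) = lim(x→0) [exponent × ln(base)]
  Evaluate using L'Hôpital or standard limits, then exponentiate.
  L = 1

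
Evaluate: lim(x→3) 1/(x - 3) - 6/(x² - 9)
This is an ∞-∞ indeterminate form.

Combine fractions or rationalize to convert ∞-∞ to 0/0 form:
  lim(x→3) 1/(x - 3) - 6/(x² - 9) = 1/6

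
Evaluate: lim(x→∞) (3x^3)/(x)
This is an ∞/∞ indeterminate form.

Apply L'Hôpital's rule: differentiate numerator and denominator separately.
  f(x) = 3·x^3   ⇒   f'(x) = 9·x^2
  g(x) = x   ⇒   g'(x) = 1
  lim(x→∞) f'(x)/g'(x) = lim(x→∞) (9·x^2)/(1)
  = ∞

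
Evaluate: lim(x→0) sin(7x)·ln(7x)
This is a 0·∞ indeterminate form.

Rewrite 0·∞ as a quotient (0/0 or ∞/∞ form), then apply L'Hôpital's rule:
  lim(x→0) sin(7x)·ln(7x) = 0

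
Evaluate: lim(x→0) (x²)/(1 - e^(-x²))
This is a 0/0 indeterminate form.

Apply L'Hôpital's rule: differentiate numerator and denominator separately.
  f(x) = x^2   ⇒   f'(x) = 2·x
  g(x) = 1 - e^(-x^2)   ⇒   g'(x) = 2·x·e^(-x^2)
  lim(x→0) f'(x)/g'(x) = lim(x→0) (2·x)/(2·x·e^(-x^2))
  = 1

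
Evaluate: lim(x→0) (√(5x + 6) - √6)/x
This is a standard limit.

Factor or rationalize the expression:
  lim(x→0) (√(5x + 6) - √6)/x = 5·sqrt(6)/12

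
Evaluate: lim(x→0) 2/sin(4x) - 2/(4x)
This is an ∞-∞ indeterminate form.

Combine fractions or rationalize to convert ∞-∞ to 0/0 form:
  lim(x→0) 2/sin(4x) - 2/(4x) = 0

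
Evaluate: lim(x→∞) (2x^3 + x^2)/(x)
This is an ∞/∞ indeterminate form.

Apply L'Hôpital's rule: differentiate numerator and denominator separately.
  f(x) = 2·x^3 + x^2   ⇒   f'(x) = 6·x^2 + 2·x
  g(x) = x   ⇒   g'(x) = 1
  lim(x→∞) f'(x)/g'(x) = lim(x→∞) (6·x^2 + 2·x)/(1)
  = ∞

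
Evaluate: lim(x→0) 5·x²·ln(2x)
This is a 0·∞ indeterminate form.

Rewrite 0·∞ as a quotient (0/0 or ∞/∞ form), then apply L'Hôpital's rule:
  lim(x→0) 5·x²·ln(2x) = 0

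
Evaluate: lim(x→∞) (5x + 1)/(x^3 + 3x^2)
This is an ∞/∞ indeterminate form.

Apply L'Hôpital's rule: differentiate numerator and denominator separately.
  f(x) = 5·x + 1   ⇒   f'(x) = 5
  g(x) = x^3 + 3·x^2   ⇒   g'(x) = 3·x^2 + 6·x
  lim(x→∞) f'(x)/g'(x) = lim(x→∞) (5)/(3·x^2 + 6·x)
  = 0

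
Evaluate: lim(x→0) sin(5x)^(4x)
This is an exponential indeterminate form.

For exponential indeterminate forms, take the natural log:
  Let L = lim(x→0) sin(5x)^(4x)
  Then ln(L) = lim(x→0) [exponent × ln(base)]
  Evaluate using L'Hôpital or standard limits, then exponentiate.
  L = 1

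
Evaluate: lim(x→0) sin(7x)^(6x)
This is an exponential indeterminate form.

For exponential indeterminate forms, take the natural log:
  Let L = lim(x→0) sin(7x)^(6x)
  Then ln(L) = lim(x→0) [exponent × ln(base)]
  Evaluate using L'Hôpital or standard limits, then exponentiate.
  L = 1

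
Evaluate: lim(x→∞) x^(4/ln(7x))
This is an exponential indeterminate form.

For exponential indeterminate forms, take the natural log:
  Let L = lim(x→∞) x^(4/ln(7x))
  Then ln(L) = lim(x→∞) [exponent × ln(base)]
  Evaluate using L'Hôpital or standard limits, then exponentiate.
  L = e^(4)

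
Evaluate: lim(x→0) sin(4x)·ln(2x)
This is a 0·∞ indeterminate form.

Rewrite 0·∞ as a quotient (0/0 or ∞/∞ form), then apply L'Hôpital's rule:
  lim(x→0) sin(4x)·ln(2x) = 0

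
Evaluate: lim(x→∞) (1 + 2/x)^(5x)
This is an exponential indeterminate form.

For exponential indeterminate forms, take the natural log:
  Let L = lim(x→∞) (1 + 2/x)^(5x)
  Then ln(L) = lim(x→∞) [exponent × ln(base)]
  Evaluate using L'Hôpital or standard limits, then exponentiate.
  L = e^(10)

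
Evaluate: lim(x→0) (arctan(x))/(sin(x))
This is a 0/0 indeterminate form.

Apply L'Hôpital's rule: differentiate numerator and denominator separately.
  f(x) = atan(x)   ⇒   f'(x) = 1/(x^2 + 1)
  g(x) = sin(x)   ⇒   g'(x) = cos(x)
  lim(x→0) f'(x)/g'(x) = lim(x→0) (1/(x^2 + 1))/(cos(x))
  = 1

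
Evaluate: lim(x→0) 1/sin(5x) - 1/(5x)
This is an ∞-∞ indeterminate form.

Combine fractions or rationalize to convert ∞-∞ to 0/0 form:
  lim(x→0) 1/sin(5x) - 1/(5x) = 0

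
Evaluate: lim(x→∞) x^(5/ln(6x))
This is an exponential indeterminate form.

For exponential indeterminate forms, take the natural log:
  Let L = lim(x→∞) x^(5/ln(6x))
  Then ln(L) = lim(x→∞) [exponent × ln(base)]
  Evaluate using L'Hôpital or standard limits, then exponentiate.
  L = e^(5)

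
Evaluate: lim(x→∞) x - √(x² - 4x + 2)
This is an ∞-∞ indeterminate form.

Combine fractions or rationalize to convert ∞-∞ to 0/0 form:
  lim(x→∞) x - √(x² - 4x + 2) = 2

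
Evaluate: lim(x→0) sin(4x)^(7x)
This is an exponential indeterminate form.

For exponential indeterminate forms, take the natural log:
  Let L = lim(x→0) sin(4x)^(7x)
  Then ln(L) = lim(x→0) [exponent × ln(base)]
  Evaluate using L'Hôpital or standard limits, then exponentiate.
  L = 1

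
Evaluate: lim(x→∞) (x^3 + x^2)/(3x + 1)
This is an ∞/∞ indeterminate form.

Apply L'Hôpital's rule: differentiate numerator and denominator separately.
  f(x) = x^3 + x^2   ⇒   f'(x) = 3·x^2 + 2·x
  g(x) = 3·x + 1   ⇒   g'(x) = 3
  lim(x→∞) f'(x)/g'(x) = lim(x→∞) (3·x^2 + 2·x)/(3)
  = ∞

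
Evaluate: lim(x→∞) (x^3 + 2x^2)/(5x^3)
This is an ∞/∞ indeterminate form.

Apply L'Hôpital's rule: differentiate numerator and denominator separately.
  f(x) = x^3 + 2·x^2   ⇒   f'(x) = 3·x^2 + 4·x
  g(x) = 5·x^3   ⇒   g'(x) = 15·x^2
  lim(x→∞) f'(x)/g'(x) = lim(x→∞) (3·x^2 + 4·x)/(15·x^2)
  = 1/5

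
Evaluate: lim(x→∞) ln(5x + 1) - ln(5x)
This is an ∞-∞ indeterminate form.

Combine fractions or rationalize to convert ∞-∞ to 0/0 form:
  lim(x→∞) ln(5x + 1) - ln(5x) = 0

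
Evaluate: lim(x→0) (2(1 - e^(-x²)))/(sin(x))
This is a 0/0 indeterminate form.

Apply L'Hôpital's rule: differentiate numerator and denominator separately.
  f(x) = 2 - 2·e^(-x^2)   ⇒   f'(x) = 4·x·e^(-x^2)
  g(x) = sin(x)   ⇒   g'(x) = cos(x)
  lim(x→0) f'(x)/g'(x) = lim(x→0) (4·x·e^(-x^2))/(cos(x))
  = 0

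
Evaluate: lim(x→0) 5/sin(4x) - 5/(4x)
This is an ∞-∞ indeterminate form.

Combine fractions or rationalize to convert ∞-∞ to 0/0 form:
  lim(x→0) 5/sin(4x) - 5/(4x) = 0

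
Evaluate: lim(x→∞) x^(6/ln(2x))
This is an exponential indeterminate form.

For exponential indeterminate forms, take the natural log:
  Let L = lim(x→∞) x^(6/ln(2x))
  Then ln(L) = lim(x→∞) [exponent × ln(base)]
  Evaluate using L'Hôpital or standard limits, then exponentiate.
  L = e^(6)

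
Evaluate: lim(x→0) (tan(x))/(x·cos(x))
This is a 0/0 indeterminate form.

Apply L'Hôpital's rule: differentiate numerator and denominator separately.
  f(x) = tan(x)   ⇒   f'(x) = tan(x)^2 + 1
  g(x) = x·cos(x)   ⇒   g'(x) = -x·sin(x) + cos(x)
  lim(x→0) f'(x)/g'(x) = lim(x→0) (tan(x)^2 + 1)/(-x·sin(x) + cos(x))
  = 1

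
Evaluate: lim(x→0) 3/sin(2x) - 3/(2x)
This is an ∞-∞ indeterminate form.

Combine fractions or rationalize to convert ∞-∞ to 0/0 form:
  lim(x→0) 3/sin(2x) - 3/(2x) = 0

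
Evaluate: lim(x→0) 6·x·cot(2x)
This is a 0·∞ indeterminate form.

Rewrite 0·∞ as a quotient (0/0 or ∞/∞ form), then apply L'Hôpital's rule:
  lim(x→0) 6·x·cot(2x) = 3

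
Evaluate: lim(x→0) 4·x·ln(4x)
This is a 0·∞ indeterminate form.

Rewrite 0·∞ as a quotient (0/0 or ∞/∞ form), then apply L'Hôpital's rule:
  lim(x→0) 4·x·ln(4x) = 0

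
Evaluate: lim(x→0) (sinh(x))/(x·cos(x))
This is a 0/0 indeterminate form.

Apply L'Hôpital's rule: differentiate numerator and denominator separately.
  f(x) = sinh(x)   ⇒   f'(x) = cosh(x)
  g(x) = x·cos(x)   ⇒   g'(x) = -x·sin(x) + cos(x)
  lim(x→0) f'(x)/g'(x) = lim(x→0) (cosh(x))/(-x·sin(x) + cos(x))
  = 1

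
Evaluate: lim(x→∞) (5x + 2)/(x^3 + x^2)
This is an ∞/∞ indeterminate form.

Apply L'Hôpital's rule: differentiate numerator and denominator separately.
  f(x) = 5·x + 2   ⇒   f'(x) = 5
  g(x) = x^3 + x^2   ⇒   g'(x) = 3·x^2 + 2·x
  lim(x→∞) f'(x)/g'(x) = lim(x→∞) (5)/(3·x^2 + 2·x)
  = 0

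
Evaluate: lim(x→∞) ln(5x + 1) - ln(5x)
This is an ∞-∞ indeterminate form.

Combine fractions or rationalize to convert ∞-∞ to 0/0 form:
  lim(x→∞) ln(5x + 1) - ln(5x) = 0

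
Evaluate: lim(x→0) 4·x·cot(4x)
This is a 0·∞ indeterminate form.

Rewrite 0·∞ as a quotient (0/0 or ∞/∞ form), then apply L'Hôpital's rule:
  lim(x→0) 4·x·cot(4x) = 1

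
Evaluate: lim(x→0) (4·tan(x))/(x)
This is a 0/0 indeterminate form.

Apply L'Hôpital's rule: differentiate numerator and denominator separately.
  f(x) = 4·tan(x)   ⇒   f'(x) = 4·tan(x)^2 + 4
  g(x) = x   ⇒   g'(x) = 1
  lim(x→0) f'(x)/g'(x) = lim(x→0) (4·tan(x)^2 + 4)/(1)
  = 4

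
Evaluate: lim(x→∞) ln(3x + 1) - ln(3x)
This is an ∞-∞ indeterminate form.

Combine fractions or rationalize to convert ∞-∞ to 0/0 form:
  lim(x→∞) ln(3x + 1) - ln(3x) = 0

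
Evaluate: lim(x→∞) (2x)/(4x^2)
This is an ∞/∞ indeterminate form.

Apply L'Hôpital's rule: differentiate numerator and denominator separately.
  f(x) = 2·x   ⇒   f'(x) = 2
  g(x) = 4·x^2   ⇒   g'(x) = 8·x
  lim(x→∞) f'(x)/g'(x) = lim(x→∞) (2)/(8·x)
  = 0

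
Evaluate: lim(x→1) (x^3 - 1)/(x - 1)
This is a standard limit.

Factor or rationalize the expression:
  lim(x→1) (x^3 - 1)/(x - 1) = 3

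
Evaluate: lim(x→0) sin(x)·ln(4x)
This is a 0·∞ indeterminate form.

Rewrite 0·∞ as a quotient (0/0 or ∞/∞ form), then apply L'Hôpital's rule:
  lim(x→0) sin(x)·ln(4x) = 0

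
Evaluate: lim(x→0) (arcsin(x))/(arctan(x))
This is a 0/0 indeterminate form.

Apply L'Hôpital's rule: differentiate numerator and denominator separately.
  f(x) = asin(x)   ⇒   f'(x) = 1/sqrt(1 - x^2)
  g(x) = atan(x)   ⇒   g'(x) = 1/(x^2 + 1)
  lim(x→0) f'(x)/g'(x) = lim(x→0) (1/sqrt(1 - x^2))/(1/(x^2 + 1))
  = 1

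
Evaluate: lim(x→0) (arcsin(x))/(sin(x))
This is a 0/0 indeterminate form.

Apply L'Hôpital's rule: differentiate numerator and denominator separately.
  f(x) = asin(x)   ⇒   f'(x) = 1/sqrt(1 - x^2)
  g(x) = sin(x)   ⇒   g'(x) = cos(x)
  lim(x→0) f'(x)/g'(x) = lim(x→0) (1/sqrt(1 - x^2))/(cos(x))
  = 1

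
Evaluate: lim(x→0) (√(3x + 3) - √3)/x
This is a standard limit.

Factor or rationalize the expression:
  lim(x→0) (√(3x + 3) - √3)/x = sqrt(3)/2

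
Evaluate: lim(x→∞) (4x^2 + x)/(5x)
This is an ∞/∞ indeterminate form.

Apply L'Hôpital's rule: differentiate numerator and denominator separately.
  f(x) = 4·x^2 + x   ⇒   f'(x) = 8·x + 1
  g(x) = 5·x   ⇒   g'(x) = 5
  lim(x→∞) f'(x)/g'(x) = lim(x→∞) (8·x + 1)/(5)
  = ∞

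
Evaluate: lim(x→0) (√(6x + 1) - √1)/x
This is a standard limit.

Factor or rationalize the expression:
  lim(x→0) (√(6x + 1) - √1)/x = 3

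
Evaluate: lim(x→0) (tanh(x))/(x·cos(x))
This is a 0/0 indeterminate form.

Apply L'Hôpital's rule: differentiate numerator and denominator separately.
  f(x) = tanh(x)   ⇒   f'(x) = 1 - tanh(x)^2
  g(x) = x·cos(x)   ⇒   g'(x) = -x·sin(x) + cos(x)
  lim(x→0) f'(x)/g'(x) = lim(x→0) (1 - tanh(x)^2)/(-x·sin(x) + cos(x))
  = 1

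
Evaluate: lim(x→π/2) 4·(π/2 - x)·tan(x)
This is a 0·∞ indeterminate form.

Rewrite 0·∞ as a quotient (0/0 or ∞/∞ form), then apply L'Hôpital's rule:
  lim(x→π/2) 4·(π/2 - x)·tan(x) = 4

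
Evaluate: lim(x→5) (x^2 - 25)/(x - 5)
This is a standard limit.

Factor or rationalize the expression:
  lim(x→5) (x^2 - 25)/(x - 5) = 10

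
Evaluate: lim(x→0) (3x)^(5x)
This is an exponential indeterminate form.

For exponential indeterminate forms, take the natural log:
  Let L = lim(x→0) (3x)^(5x)
  Then ln(L) = lim(x→0) [exponent × ln(base)]
  Evaluate using L'Hôpital or standard limits, then exponentiate.
  L = 1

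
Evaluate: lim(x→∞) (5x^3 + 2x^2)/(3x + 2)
This is an ∞/∞ indeterminate form.

Apply L'Hôpital's rule: differentiate numerator and denominator separately.
  f(x) = 5·x^3 + 2·x^2   ⇒   f'(x) = 15·x^2 + 4·x
  g(x) = 3·x + 2   ⇒   g'(x) = 3
  lim(x→∞) f'(x)/g'(x) = lim(x→∞) (15·x^2 + 4·x)/(3)
  = ∞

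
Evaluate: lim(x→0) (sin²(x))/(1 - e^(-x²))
This is a 0/0 indeterminate form.

Apply L'Hôpital's rule: differentiate numerator and denominator separately.
  f(x) = sin(x)^2   ⇒   f'(x) = 2·sin(x)·cos(x)
  g(x) = 1 - e^(-x^2)   ⇒   g'(x) = 2·x·e^(-x^2)
  lim(x→0) f'(x)/g'(x) = lim(x→0) (2·sin(x)·cos(x))/(2·x·e^(-x^2))
  = 1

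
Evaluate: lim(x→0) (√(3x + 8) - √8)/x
This is a standard limit.

Factor or rationalize the expression:
  lim(x→0) (√(3x + 8) - √8)/x = 3·sqrt(2)/8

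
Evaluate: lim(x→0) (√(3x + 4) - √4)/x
This is a standard limit.

Factor or rationalize the expression:
  lim(x→0) (√(3x + 4) - √4)/x = 3/4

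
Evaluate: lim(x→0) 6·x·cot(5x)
This is a 0·∞ indeterminate form.

Rewrite 0·∞ as a quotient (0/0 or ∞/∞ form), then apply L'Hôpital's rule:
  lim(x→0) 6·x·cot(5x) = 6/5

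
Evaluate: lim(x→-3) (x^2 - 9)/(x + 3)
This is a standard limit.

Factor or rationalize the expression:
  lim(x→-3) (x^2 - 9)/(x + 3) = -6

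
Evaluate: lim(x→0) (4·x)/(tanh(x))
This is a 0/0 indeterminate form.

Apply L'Hôpital's rule: differentiate numerator and denominator separately.
  f(x) = 4·x   ⇒   f'(x) = 4
  g(x) = tanh(x)   ⇒   g'(x) = 1 - tanh(x)^2
  lim(x→0) f'(x)/g'(x) = lim(x→0) (4)/(1 - tanh(x)^2)
  = 4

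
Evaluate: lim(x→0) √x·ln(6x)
This is a 0·∞ indeterminate form.

Rewrite 0·∞ as a quotient (0/0 or ∞/∞ form), then apply L'Hôpital's rule:
  lim(x→0) √x·ln(6x) = 0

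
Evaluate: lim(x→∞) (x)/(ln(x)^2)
This is an ∞/∞ indeterminate form.

Apply L'Hôpital's rule: differentiate numerator and denominator separately.
  f(x) = x   ⇒   f'(x) = 1
  g(x) = ln(x)^2   ⇒   g'(x) = 2·ln(x)/x
  lim(x→∞) f'(x)/g'(x) = lim(x→∞) (1)/(2·ln(x)/x)
  = ∞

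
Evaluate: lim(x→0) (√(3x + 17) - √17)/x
This is a standard limit.

Factor or rationalize the expression:
  lim(x→0) (√(3x + 17) - √17)/x = 3·sqrt(17)/34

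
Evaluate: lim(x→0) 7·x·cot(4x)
This is a 0·∞ indeterminate form.

Rewrite 0·∞ as a quotient (0/0 or ∞/∞ form), then apply L'Hôpital's rule:
  lim(x→0) 7·x·cot(4x) = 7/4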